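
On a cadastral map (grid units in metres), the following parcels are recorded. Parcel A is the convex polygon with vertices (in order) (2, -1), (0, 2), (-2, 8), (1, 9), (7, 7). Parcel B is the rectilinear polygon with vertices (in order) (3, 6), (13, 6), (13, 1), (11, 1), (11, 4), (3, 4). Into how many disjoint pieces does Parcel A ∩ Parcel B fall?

Parcel A ∩ Parcel B is a single connected region.

1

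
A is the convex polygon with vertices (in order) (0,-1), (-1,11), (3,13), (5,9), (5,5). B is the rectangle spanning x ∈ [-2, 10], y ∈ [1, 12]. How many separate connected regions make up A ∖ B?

A ∖ B splits into 2 disjoint pieces (area 1.8333, area 1.25).

2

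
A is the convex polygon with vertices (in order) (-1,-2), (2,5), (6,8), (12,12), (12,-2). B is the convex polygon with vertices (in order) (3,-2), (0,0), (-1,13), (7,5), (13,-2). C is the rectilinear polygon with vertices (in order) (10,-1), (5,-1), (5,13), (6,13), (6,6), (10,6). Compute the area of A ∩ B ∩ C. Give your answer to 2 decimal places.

The intersection is the polygon with vertices (6,6), (7,5), (10,1.5), (10,-1), (5,-1), (5,7).
By the shoelace formula its area is 26.75.

26.75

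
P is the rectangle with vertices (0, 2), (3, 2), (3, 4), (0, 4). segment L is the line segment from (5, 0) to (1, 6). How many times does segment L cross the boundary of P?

2

The segment meets the boundary at (2.333,4), (3,3).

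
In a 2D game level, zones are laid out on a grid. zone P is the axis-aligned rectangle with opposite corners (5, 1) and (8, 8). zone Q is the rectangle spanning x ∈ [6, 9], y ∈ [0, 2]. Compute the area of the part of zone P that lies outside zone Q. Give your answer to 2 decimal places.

|zone P∩zone Q|: x∈[6,8], y∈[1,2] → 2·1 = 2.
|zone P| = 21.
|zone P ∖ zone Q| = |zone P| − |zone P∩zone Q| = 21 − 2 = 19.00.

19.00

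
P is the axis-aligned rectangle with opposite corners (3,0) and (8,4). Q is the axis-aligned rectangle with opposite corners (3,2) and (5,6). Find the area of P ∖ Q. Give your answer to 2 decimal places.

|P∩Q|: x∈[3,5], y∈[2,4] → 2·2 = 4.
|P| = 20.
|P ∖ Q| = |P| − |P∩Q| = 20 − 4 = 16.00.

16.00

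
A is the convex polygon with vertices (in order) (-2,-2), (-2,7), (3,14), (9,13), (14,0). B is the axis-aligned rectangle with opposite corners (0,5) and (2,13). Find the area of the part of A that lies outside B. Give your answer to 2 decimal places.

169.60

|A| = 182, |A∩B| = 12.4.
|A ∖ B| = |A| − |A∩B| = 182 − 12.4 = 169.60.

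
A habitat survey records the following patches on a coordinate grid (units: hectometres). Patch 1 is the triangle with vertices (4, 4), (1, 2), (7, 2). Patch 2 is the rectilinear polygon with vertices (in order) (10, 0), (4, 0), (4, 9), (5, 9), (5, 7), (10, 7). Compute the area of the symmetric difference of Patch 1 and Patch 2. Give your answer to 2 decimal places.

44.00

|Patch 1| = 6, |Patch 2| = 44, |Patch 1∩Patch 2| = 3.
|Patch 1 △ Patch 2| = |Patch 1| + |Patch 2| − 2·|Patch 1∩Patch 2| = 6 + 44 − 6 = 44.00.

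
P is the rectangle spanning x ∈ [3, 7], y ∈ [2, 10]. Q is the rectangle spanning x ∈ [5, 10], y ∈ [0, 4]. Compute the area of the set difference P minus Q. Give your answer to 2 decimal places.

28.00

|P∩Q|: x∈[5,7], y∈[2,4] → 2·2 = 4.
|P| = 32.
|P ∖ Q| = |P| − |P∩Q| = 32 − 4 = 28.00.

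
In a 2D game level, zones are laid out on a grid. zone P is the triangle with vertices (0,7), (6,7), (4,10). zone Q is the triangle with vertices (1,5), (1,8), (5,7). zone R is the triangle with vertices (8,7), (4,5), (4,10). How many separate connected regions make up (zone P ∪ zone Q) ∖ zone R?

(zone P ∪ zone Q) ∖ zone R is a single connected region.

1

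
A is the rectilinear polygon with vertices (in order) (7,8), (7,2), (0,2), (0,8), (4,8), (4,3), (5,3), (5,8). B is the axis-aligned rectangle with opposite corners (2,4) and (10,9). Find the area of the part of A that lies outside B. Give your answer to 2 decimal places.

|A| = 37, |A∩B| = 16.
|A ∖ B| = |A| − |A∩B| = 37 − 16 = 21.00.

21.00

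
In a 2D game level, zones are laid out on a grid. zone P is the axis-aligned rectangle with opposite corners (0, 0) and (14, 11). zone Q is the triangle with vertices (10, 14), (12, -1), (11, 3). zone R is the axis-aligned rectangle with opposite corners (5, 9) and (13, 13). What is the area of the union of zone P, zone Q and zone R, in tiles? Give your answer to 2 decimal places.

170.08

By inclusion–exclusion:
Individual areas: |zone P| = 154, |zone Q| = 3.5, |zone R| = 32.
|zone P∩zone Q| = 3.2508.
|zone P∩zone R|: x∈[5,13], y∈[9,11] → 8·2 = 16.
|zone Q∩zone R| = 0.5091.
|zone P∩zone Q∩zone R| = 0.3394.
|zone P ∪ zone Q ∪ zone R| = 189.5 − 19.7598 + 0.3394 = 170.08.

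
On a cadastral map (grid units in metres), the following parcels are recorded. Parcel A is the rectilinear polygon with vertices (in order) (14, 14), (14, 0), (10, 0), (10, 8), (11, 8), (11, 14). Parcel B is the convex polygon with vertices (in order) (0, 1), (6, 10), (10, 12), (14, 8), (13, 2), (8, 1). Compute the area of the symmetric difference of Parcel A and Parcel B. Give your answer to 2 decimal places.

93.70

|Parcel A| = 50, |Parcel B| = 96.5, |Parcel A∩Parcel B| = 26.4.
|Parcel A △ Parcel B| = |Parcel A| + |Parcel B| − 2·|Parcel A∩Parcel B| = 50 + 96.5 − 52.8 = 93.70.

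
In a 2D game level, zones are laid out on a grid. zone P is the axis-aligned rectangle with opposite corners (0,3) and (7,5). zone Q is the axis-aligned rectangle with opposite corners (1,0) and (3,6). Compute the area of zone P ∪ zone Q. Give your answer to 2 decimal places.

By inclusion–exclusion:
Individual areas: |zone P| = 14, |zone Q| = 12.
|zone P∩zone Q|: x∈[1,3], y∈[3,5] → 2·2 = 4.
|zone P ∪ zone Q| = 26 − 4 = 22.00.

22.00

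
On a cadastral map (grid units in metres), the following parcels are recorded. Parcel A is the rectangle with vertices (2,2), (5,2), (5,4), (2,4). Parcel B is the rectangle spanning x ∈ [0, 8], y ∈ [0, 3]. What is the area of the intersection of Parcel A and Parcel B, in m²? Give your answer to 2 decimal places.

3.00

|Parcel A∩Parcel B|: x∈[2,5], y∈[2,3] → 3·1 = 3.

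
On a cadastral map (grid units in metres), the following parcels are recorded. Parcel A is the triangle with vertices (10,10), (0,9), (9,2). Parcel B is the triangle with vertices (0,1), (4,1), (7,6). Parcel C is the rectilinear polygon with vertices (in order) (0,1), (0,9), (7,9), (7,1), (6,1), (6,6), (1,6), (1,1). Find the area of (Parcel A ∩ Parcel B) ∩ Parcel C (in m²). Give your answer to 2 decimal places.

0.48

The region (Parcel A ∩ Parcel B) ∩ Parcel C is the polygon with vertices (7,6), (6,4.333), (6,5.286).
By the shoelace formula its area is 0.48.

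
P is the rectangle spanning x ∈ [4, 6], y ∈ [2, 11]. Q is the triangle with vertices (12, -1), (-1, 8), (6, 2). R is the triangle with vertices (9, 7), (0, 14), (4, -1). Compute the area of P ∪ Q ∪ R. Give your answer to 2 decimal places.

By inclusion–exclusion:
Individual areas: |P| = 18, |Q| = 7.5, |R| = 53.5.
|P∩Q| = 1.978.
|P∩R| = 16.2097.
|Q∩R| = 3.343.
|P∩Q∩R| = 1.9699.
|P ∪ Q ∪ R| = 79 − 21.5308 + 1.9699 = 59.44.

59.44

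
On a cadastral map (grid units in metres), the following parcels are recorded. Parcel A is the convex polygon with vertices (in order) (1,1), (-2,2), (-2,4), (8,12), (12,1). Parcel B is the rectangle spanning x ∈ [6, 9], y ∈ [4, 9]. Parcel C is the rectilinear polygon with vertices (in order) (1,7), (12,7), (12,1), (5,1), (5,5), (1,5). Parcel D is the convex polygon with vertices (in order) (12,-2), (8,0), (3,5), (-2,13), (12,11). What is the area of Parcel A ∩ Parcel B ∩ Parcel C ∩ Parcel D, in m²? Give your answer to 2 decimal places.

The intersection is the polygon with vertices (9,7), (9,4), (6,4), (6,7).
By the shoelace formula its area is 9.00.

9.00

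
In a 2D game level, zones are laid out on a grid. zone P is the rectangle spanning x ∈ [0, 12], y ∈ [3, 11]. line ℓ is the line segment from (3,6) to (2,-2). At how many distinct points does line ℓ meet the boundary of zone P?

1

The segment meets the boundary at (2.625,3).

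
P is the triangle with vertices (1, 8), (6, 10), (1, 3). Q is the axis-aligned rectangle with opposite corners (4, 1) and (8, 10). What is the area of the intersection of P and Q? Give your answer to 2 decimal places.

The intersection is the polygon with vertices (6,10), (4,7.2), (4,9.2).
By the shoelace formula its area is 2.00.

2.00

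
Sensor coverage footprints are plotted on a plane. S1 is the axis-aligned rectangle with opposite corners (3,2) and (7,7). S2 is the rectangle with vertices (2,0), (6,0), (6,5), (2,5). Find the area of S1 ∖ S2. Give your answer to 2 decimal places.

11.00

|S1∩S2|: x∈[3,6], y∈[2,5] → 3·3 = 9.
|S1| = 20.
|S1 ∖ S2| = |S1| − |S1∩S2| = 20 − 9 = 11.00.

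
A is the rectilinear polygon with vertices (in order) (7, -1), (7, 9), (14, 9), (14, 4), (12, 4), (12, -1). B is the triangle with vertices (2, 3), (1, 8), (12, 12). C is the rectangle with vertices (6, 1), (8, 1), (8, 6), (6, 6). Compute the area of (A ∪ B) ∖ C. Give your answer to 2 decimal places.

|A ∪ B| = 88.25.
|(A ∪ B) ∩ C| = 5.
|(A ∪ B) ∖ C| = 88.25 − 5 = 83.25.

83.25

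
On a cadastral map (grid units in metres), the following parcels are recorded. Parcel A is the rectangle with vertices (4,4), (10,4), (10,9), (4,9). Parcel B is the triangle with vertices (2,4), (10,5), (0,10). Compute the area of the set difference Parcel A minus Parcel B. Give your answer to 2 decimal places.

18.75

|Parcel A| = 30, |Parcel A∩Parcel B| = 11.25.
|Parcel A ∖ Parcel B| = |Parcel A| − |Parcel A∩Parcel B| = 30 − 11.25 = 18.75.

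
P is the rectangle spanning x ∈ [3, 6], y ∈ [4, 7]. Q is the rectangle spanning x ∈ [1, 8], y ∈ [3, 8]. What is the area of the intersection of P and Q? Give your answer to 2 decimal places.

9.00

|P∩Q|: x∈[3,6], y∈[4,7] → 3·3 = 9.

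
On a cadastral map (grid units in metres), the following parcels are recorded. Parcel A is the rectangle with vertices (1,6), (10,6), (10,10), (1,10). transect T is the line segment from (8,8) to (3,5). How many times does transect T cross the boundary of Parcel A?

1

The segment meets the boundary at (4.667,6).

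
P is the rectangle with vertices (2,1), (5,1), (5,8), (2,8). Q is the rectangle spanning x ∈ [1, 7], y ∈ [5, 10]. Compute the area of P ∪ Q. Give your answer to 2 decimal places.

By inclusion–exclusion:
Individual areas: |P| = 21, |Q| = 30.
|P∩Q|: x∈[2,5], y∈[5,8] → 3·3 = 9.
|P ∪ Q| = 51 − 9 = 42.00.

42.00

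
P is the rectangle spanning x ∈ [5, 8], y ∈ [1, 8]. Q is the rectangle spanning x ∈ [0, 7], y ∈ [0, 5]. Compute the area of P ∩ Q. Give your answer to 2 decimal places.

8.00

|P∩Q|: x∈[5,7], y∈[1,5] → 2·4 = 8.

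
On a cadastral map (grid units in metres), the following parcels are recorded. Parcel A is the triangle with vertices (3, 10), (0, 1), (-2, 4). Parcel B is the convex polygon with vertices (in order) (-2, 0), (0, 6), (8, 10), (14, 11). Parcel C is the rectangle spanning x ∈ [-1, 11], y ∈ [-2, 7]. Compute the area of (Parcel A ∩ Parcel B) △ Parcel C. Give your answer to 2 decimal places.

|Parcel A ∩ Parcel B| = 7.7152.
|(Parcel A ∩ Parcel B) ∩ Parcel C| = 7.6875.
|(Parcel A ∩ Parcel B) △ Parcel C| = 7.7152 + 108 − 15.3749 = 100.34.

100.34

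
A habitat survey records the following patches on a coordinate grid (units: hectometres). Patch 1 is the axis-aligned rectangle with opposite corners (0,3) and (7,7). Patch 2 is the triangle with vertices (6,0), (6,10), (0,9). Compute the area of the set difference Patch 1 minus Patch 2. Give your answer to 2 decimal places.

|Patch 1| = 28, |Patch 1∩Patch 2| = 13.3333.
|Patch 1 ∖ Patch 2| = |Patch 1| − |Patch 1∩Patch 2| = 28 − 13.3333 = 14.67.

14.67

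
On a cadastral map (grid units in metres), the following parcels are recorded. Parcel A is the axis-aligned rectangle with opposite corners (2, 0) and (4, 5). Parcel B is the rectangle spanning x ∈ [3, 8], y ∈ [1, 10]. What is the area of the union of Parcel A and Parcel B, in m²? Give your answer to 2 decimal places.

By inclusion–exclusion:
Individual areas: |Parcel A| = 10, |Parcel B| = 45.
|Parcel A∩Parcel B|: x∈[3,4], y∈[1,5] → 1·4 = 4.
|Parcel A ∪ Parcel B| = 55 − 4 = 51.00.

51.00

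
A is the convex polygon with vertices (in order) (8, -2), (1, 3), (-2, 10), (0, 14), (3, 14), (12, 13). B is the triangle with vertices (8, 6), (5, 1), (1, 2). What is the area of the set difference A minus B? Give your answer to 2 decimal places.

|A| = 142.5, |A∩B| = 10.812.
|A ∖ B| = |A| − |A∩B| = 142.5 − 10.812 = 131.69.

131.69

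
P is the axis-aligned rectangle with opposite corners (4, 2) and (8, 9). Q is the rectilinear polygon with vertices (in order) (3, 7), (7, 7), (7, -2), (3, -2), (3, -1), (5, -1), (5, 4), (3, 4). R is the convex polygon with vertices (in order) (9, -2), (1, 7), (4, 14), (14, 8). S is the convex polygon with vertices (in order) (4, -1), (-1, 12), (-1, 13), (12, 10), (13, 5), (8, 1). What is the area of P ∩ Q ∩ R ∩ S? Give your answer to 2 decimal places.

12.89

The intersection is the polygon with vertices (7,2), (5.444,2), (5,2.5), (5,4), (4,4), (4,7), (7,7).
By the shoelace formula its area is 12.89.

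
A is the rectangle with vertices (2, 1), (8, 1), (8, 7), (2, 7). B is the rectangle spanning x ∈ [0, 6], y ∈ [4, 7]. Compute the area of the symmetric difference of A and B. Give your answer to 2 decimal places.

|A∩B|: x∈[2,6], y∈[4,7] → 4·3 = 12.
|A △ B| = |A| + |B| − 2·|A∩B| = 36 + 18 − 24 = 30.00.

30.00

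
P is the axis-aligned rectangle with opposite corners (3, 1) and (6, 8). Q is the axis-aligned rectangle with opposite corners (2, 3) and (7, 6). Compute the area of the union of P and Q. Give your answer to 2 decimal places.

By inclusion–exclusion:
Individual areas: |P| = 21, |Q| = 15.
|P∩Q|: x∈[3,6], y∈[3,6] → 3·3 = 9.
|P ∪ Q| = 36 − 9 = 27.00.

27.00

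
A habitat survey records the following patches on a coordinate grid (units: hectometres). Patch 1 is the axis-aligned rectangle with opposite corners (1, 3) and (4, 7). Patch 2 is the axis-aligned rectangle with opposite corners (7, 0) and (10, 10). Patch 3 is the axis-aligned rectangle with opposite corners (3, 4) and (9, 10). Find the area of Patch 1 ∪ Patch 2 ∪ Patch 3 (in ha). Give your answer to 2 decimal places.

63.00

By inclusion–exclusion:
Individual areas: |Patch 1| = 12, |Patch 2| = 30, |Patch 3| = 36.
|Patch 1∩Patch 2| = 0 (no overlap).
|Patch 1∩Patch 3|: x∈[3,4], y∈[4,7] → 1·3 = 3.
|Patch 2∩Patch 3|: x∈[7,9], y∈[4,10] → 2·6 = 12.
|Patch 1∩Patch 2∩Patch 3| = 0.
|Patch 1 ∪ Patch 2 ∪ Patch 3| = 78 − 15 + 0 = 63.00.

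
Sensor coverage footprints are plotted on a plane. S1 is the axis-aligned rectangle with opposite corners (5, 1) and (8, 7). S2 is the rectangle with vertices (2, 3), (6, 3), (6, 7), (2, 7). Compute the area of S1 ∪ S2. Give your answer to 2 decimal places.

By inclusion–exclusion:
Individual areas: |S1| = 18, |S2| = 16.
|S1∩S2|: x∈[5,6], y∈[3,7] → 1·4 = 4.
|S1 ∪ S2| = 34 − 4 = 30.00.

30.00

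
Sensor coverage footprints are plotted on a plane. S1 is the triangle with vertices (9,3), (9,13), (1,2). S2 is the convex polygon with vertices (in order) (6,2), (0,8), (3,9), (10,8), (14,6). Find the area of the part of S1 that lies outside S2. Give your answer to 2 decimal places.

|S1| = 40, |S1∩S2| = 26.0473.
|S1 ∖ S2| = |S1| − |S1∩S2| = 40 − 26.0473 = 13.95.

13.95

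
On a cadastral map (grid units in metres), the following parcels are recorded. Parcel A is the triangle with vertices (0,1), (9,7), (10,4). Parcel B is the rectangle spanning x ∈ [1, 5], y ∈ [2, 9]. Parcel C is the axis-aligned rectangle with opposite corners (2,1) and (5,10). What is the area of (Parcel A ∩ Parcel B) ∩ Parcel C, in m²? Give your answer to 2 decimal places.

3.58

The region (Parcel A ∩ Parcel B) ∩ Parcel C is the polygon with vertices (5,2.5), (3.333,2), (2,2), (2,2.333), (5,4.333).
By the shoelace formula its area is 3.58.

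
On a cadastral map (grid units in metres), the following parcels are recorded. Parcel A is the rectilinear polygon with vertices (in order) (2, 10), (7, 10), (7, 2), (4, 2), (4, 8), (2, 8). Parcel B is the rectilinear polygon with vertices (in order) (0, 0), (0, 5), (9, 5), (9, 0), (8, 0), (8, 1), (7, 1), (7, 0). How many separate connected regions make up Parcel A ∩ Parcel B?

Parcel A ∩ Parcel B is a single connected region.

1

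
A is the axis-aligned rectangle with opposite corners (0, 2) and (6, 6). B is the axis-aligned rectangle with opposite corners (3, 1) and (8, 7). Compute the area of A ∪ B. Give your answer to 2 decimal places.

By inclusion–exclusion:
Individual areas: |A| = 24, |B| = 30.
|A∩B|: x∈[3,6], y∈[2,6] → 3·4 = 12.
|A ∪ B| = 54 − 12 = 42.00.

42.00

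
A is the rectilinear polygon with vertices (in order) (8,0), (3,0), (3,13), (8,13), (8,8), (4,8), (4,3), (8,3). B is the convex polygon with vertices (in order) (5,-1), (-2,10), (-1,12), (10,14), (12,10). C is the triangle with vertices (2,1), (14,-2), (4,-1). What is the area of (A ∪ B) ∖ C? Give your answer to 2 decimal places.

|A ∪ B| = 120.8929.
|(A ∪ B) ∩ C| = 1.7614.
|(A ∪ B) ∖ C| = 120.8929 − 1.7614 = 119.13.

119.13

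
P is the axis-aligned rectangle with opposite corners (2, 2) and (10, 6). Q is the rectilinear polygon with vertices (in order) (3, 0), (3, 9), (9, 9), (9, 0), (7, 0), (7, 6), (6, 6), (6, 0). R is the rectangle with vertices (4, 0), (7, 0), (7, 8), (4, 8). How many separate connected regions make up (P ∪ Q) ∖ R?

1

(P ∪ Q) ∖ R is a single connected region.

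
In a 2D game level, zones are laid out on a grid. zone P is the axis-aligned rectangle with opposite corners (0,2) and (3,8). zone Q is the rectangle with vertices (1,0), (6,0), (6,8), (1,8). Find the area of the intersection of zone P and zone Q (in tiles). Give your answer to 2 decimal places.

12.00

|zone P∩zone Q|: x∈[1,3], y∈[2,8] → 2·6 = 12.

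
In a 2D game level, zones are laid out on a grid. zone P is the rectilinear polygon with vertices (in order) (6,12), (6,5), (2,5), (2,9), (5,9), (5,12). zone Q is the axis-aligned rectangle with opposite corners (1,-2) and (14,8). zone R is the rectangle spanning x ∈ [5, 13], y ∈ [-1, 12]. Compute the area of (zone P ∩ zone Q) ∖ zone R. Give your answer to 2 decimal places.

|zone P ∩ zone Q| = 12.
|(zone P ∩ zone Q) ∩ zone R| = 3.
|(zone P ∩ zone Q) ∖ zone R| = 12 − 3 = 9.00.

9.00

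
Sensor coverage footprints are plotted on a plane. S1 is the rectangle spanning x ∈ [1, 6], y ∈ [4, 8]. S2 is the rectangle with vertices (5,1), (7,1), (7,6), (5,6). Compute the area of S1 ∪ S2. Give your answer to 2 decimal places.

By inclusion–exclusion:
Individual areas: |S1| = 20, |S2| = 10.
|S1∩S2|: x∈[5,6], y∈[4,6] → 1·2 = 2.
|S1 ∪ S2| = 30 − 2 = 28.00.

28.00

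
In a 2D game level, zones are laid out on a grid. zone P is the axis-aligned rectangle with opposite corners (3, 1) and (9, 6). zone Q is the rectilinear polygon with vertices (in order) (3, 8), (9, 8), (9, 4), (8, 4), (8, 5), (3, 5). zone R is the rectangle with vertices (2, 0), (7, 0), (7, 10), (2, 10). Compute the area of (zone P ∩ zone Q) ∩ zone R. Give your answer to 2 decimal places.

4.00

The region (zone P ∩ zone Q) ∩ zone R is the polygon with vertices (3,5), (3,6), (7,6), (7,5).
By the shoelace formula its area is 4.00.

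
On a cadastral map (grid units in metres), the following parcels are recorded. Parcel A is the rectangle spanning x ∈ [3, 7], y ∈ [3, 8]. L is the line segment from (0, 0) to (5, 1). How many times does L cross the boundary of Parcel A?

0

The segment lies entirely outside Parcel A and never meets its boundary.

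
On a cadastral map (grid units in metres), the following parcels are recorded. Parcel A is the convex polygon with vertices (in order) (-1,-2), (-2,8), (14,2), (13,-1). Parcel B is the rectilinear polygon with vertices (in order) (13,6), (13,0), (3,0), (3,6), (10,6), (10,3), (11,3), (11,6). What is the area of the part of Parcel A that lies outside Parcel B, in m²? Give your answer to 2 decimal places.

|Parcel A| = 97.5, |Parcel A∩Parcel B| = 42.1667.
|Parcel A ∖ Parcel B| = |Parcel A| − |Parcel A∩Parcel B| = 97.5 − 42.1667 = 55.33.

55.33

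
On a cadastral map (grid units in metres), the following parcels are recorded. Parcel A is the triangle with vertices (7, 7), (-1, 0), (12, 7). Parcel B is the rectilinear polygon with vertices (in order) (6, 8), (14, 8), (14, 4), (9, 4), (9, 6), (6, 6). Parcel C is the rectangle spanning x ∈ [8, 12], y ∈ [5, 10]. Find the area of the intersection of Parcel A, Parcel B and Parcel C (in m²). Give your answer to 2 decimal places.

The intersection is the polygon with vertices (12,7), (9,5.385), (9,6), (8,6), (8,7).
By the shoelace formula its area is 3.42.

3.42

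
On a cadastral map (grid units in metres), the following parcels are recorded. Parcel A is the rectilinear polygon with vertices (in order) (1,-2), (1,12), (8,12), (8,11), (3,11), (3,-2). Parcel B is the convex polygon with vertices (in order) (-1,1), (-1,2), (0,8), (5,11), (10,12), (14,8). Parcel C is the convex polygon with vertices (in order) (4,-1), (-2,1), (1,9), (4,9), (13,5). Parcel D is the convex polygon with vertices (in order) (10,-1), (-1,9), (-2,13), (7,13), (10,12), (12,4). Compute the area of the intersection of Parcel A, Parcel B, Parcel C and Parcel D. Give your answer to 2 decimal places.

The intersection is the polygon with vertices (3,9), (3,5.364), (1,7.182), (1,8.6), (1.667,9).
By the shoelace formula its area is 5.32.

5.32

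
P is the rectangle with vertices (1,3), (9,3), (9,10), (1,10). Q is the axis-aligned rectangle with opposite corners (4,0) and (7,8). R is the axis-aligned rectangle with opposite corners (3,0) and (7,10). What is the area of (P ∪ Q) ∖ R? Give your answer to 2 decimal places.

|P ∪ Q| = 65.
|(P ∪ Q) ∩ R| = 37.
|(P ∪ Q) ∖ R| = 65 − 37 = 28.00.

28.00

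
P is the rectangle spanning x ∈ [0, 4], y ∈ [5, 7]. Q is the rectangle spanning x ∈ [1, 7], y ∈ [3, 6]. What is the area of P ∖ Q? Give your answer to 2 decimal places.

5.00

|P∩Q|: x∈[1,4], y∈[5,6] → 3·1 = 3.
|P| = 8.
|P ∖ Q| = |P| − |P∩Q| = 8 − 3 = 5.00.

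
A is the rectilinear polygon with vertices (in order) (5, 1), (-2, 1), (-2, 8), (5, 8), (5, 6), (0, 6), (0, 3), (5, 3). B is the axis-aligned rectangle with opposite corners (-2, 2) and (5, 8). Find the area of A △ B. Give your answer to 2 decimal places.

22.00

|A| = 34, |B| = 42, |A∩B| = 27.
|A △ B| = |A| + |B| − 2·|A∩B| = 34 + 42 − 54 = 22.00.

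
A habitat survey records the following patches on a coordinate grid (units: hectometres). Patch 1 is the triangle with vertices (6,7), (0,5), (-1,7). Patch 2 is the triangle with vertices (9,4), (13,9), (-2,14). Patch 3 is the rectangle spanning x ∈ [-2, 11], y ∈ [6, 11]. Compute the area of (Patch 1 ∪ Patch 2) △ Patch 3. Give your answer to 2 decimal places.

|Patch 1 ∪ Patch 2| = 54.489.
|(Patch 1 ∪ Patch 2) ∩ Patch 3| = 37.2224.
|(Patch 1 ∪ Patch 2) △ Patch 3| = 54.489 + 65 − 74.4447 = 45.04.

45.04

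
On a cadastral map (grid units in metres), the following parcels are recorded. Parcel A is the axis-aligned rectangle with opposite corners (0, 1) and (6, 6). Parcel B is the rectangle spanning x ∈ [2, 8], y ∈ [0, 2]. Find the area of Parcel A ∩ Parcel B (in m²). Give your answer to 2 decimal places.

4.00

|Parcel A∩Parcel B|: x∈[2,6], y∈[1,2] → 4·1 = 4.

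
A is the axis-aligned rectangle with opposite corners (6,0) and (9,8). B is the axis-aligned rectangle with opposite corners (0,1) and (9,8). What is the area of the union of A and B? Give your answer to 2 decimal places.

66.00

By inclusion–exclusion:
Individual areas: |A| = 24, |B| = 63.
|A∩B|: x∈[6,9], y∈[1,8] → 3·7 = 21.
|A ∪ B| = 87 − 21 = 66.00.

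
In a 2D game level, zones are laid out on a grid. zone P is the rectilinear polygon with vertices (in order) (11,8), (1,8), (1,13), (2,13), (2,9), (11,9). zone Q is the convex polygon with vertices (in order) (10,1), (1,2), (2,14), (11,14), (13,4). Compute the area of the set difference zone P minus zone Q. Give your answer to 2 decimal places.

|zone P| = 14, |zone P∩zone Q| = 10.4583.
|zone P ∖ zone Q| = |zone P| − |zone P∩zone Q| = 14 − 10.4583 = 3.54.

3.54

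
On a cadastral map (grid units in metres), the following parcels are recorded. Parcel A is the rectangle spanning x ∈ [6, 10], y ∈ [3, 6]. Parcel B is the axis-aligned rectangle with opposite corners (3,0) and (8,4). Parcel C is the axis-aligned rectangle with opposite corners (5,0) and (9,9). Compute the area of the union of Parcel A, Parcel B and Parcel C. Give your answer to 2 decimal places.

By inclusion–exclusion:
Individual areas: |Parcel A| = 12, |Parcel B| = 20, |Parcel C| = 36.
|Parcel A∩Parcel B|: x∈[6,8], y∈[3,4] → 2·1 = 2.
|Parcel A∩Parcel C|: x∈[6,9], y∈[3,6] → 3·3 = 9.
|Parcel B∩Parcel C|: x∈[5,8], y∈[0,4] → 3·4 = 12.
|Parcel A∩Parcel B∩Parcel C| = 2.
|Parcel A ∪ Parcel B ∪ Parcel C| = 68 − 23 + 2 = 47.00.

47.00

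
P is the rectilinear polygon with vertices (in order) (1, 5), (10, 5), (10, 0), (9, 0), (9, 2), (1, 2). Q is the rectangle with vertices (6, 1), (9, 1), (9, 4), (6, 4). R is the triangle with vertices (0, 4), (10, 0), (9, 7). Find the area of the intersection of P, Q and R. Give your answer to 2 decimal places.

6.00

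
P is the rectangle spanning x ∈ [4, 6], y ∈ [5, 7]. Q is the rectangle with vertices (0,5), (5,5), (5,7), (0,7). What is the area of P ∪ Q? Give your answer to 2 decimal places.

12.00

By inclusion–exclusion:
Individual areas: |P| = 4, |Q| = 10.
|P∩Q|: x∈[4,5], y∈[5,7] → 1·2 = 2.
|P ∪ Q| = 14 − 2 = 12.00.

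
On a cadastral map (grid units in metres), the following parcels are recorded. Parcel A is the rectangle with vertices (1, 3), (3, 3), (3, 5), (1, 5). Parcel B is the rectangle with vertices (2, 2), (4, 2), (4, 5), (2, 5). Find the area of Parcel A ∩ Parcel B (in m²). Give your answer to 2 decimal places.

2.00

|Parcel A∩Parcel B|: x∈[2,3], y∈[3,5] → 1·2 = 2.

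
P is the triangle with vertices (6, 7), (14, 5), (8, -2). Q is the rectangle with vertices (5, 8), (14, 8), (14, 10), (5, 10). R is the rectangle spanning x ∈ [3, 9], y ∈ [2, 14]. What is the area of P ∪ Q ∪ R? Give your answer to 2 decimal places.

By inclusion–exclusion:
Individual areas: |P| = 34, |Q| = 18, |R| = 72.
|P∩Q| = 0.
|P∩R| = 11.0972.
|Q∩R|: x∈[5,9], y∈[8,10] → 4·2 = 8.
|P∩Q∩R| = 0.
|P ∪ Q ∪ R| = 124 − 19.0972 + 0 = 104.90.

104.90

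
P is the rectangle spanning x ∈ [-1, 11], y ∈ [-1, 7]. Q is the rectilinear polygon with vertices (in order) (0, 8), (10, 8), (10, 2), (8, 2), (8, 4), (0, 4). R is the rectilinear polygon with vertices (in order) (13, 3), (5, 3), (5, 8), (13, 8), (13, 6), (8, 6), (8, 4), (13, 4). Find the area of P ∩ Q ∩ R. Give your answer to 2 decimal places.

13.00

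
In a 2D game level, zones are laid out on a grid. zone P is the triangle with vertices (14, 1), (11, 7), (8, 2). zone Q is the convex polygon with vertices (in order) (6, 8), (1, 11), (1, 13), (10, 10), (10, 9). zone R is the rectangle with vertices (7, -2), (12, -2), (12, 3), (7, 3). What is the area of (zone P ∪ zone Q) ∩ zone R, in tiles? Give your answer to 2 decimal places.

The region (zone P ∪ zone Q) ∩ zone R is the polygon with vertices (8,2), (8.6,3), (12,3), (12,1.333).
By the shoelace formula its area is 5.03.

5.03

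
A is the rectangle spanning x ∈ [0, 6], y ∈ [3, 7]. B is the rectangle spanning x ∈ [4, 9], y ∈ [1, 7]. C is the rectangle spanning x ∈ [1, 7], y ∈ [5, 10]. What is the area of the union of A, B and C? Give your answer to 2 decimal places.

By inclusion–exclusion:
Individual areas: |A| = 24, |B| = 30, |C| = 30.
|A∩B|: x∈[4,6], y∈[3,7] → 2·4 = 8.
|A∩C|: x∈[1,6], y∈[5,7] → 5·2 = 10.
|B∩C|: x∈[4,7], y∈[5,7] → 3·2 = 6.
|A∩B∩C| = 4.
|A ∪ B ∪ C| = 84 − 24 + 4 = 64.00.

64.00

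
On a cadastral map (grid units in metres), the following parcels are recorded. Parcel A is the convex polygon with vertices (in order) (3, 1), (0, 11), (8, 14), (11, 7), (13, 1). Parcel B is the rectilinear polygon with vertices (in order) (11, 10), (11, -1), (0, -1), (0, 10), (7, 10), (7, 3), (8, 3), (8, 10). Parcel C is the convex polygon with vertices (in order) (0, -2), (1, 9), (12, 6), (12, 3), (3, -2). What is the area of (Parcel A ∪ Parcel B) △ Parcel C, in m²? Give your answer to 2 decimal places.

71.95

|Parcel A ∪ Parcel B| = 150.2786.
|(Parcel A ∪ Parcel B) ∩ Parcel C| = 82.9121.
|(Parcel A ∪ Parcel B) △ Parcel C| = 150.2786 + 87.5 − 165.8242 = 71.95.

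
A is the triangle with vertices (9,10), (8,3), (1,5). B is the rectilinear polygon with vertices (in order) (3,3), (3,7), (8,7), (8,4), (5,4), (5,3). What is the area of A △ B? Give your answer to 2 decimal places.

|A| = 25.5, |B| = 17, |A∩B| = 14.2643.
|A △ B| = |A| + |B| − 2·|A∩B| = 25.5 + 17 − 28.5286 = 13.97.

13.97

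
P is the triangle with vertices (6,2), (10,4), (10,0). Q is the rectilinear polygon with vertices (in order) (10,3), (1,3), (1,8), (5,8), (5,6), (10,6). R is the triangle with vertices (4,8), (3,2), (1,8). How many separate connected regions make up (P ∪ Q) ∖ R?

2

(P ∪ Q) ∖ R splits into 2 disjoint pieces (area 29.0833, area 4.1667).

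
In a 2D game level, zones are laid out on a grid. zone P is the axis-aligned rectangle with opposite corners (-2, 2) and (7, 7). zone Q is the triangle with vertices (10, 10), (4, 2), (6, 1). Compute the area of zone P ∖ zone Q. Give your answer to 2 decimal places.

|zone P| = 45, |zone P∩zone Q| = 5.6528.
|zone P ∖ zone Q| = |zone P| − |zone P∩zone Q| = 45 − 5.6528 = 39.35.

39.35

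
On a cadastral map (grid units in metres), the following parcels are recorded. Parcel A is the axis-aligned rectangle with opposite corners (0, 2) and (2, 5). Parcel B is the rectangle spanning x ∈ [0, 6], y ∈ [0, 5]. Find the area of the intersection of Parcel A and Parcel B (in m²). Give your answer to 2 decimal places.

6.00

|Parcel A∩Parcel B|: x∈[0,2], y∈[2,5] → 2·3 = 6.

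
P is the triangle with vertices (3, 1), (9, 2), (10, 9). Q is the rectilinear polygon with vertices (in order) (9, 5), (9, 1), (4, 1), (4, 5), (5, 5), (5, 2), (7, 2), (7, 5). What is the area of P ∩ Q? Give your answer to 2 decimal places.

The intersection is the polygon with vertices (4,1.167), (4,2.143), (5,3.286), (5,2), (7,2), (7,5), (9,5), (9,2).
By the shoelace formula its area is 8.80.

8.80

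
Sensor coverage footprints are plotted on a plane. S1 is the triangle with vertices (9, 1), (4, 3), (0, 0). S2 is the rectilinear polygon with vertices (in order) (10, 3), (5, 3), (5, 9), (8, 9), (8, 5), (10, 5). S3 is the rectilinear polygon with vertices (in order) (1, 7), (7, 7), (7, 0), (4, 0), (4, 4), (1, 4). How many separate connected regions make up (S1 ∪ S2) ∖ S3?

3

(S1 ∪ S2) ∖ S3 splits into 3 disjoint pieces (area 5.1111, area 1.0222, area 14).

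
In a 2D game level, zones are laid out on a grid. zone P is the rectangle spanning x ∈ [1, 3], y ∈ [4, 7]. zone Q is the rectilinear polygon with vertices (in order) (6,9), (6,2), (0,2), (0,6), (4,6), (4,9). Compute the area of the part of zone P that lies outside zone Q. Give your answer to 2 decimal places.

2.00

|zone P| = 6, |zone P∩zone Q| = 4.
|zone P ∖ zone Q| = |zone P| − |zone P∩zone Q| = 6 − 4 = 2.00.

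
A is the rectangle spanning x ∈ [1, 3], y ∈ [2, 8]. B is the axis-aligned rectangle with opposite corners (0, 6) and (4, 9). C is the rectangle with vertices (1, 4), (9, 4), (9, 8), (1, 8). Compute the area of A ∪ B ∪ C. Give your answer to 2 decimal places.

By inclusion–exclusion:
Individual areas: |A| = 12, |B| = 12, |C| = 32.
|A∩B|: x∈[1,3], y∈[6,8] → 2·2 = 4.
|A∩C|: x∈[1,3], y∈[4,8] → 2·4 = 8.
|B∩C|: x∈[1,4], y∈[6,8] → 3·2 = 6.
|A∩B∩C| = 4.
|A ∪ B ∪ C| = 56 − 18 + 4 = 42.00.

42.00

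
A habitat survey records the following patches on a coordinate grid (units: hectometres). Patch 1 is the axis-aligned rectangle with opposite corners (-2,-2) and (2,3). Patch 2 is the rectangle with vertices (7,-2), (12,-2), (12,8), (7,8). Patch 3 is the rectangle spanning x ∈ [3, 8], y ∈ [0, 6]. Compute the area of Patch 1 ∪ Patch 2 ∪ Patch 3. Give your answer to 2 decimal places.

By inclusion–exclusion:
Individual areas: |Patch 1| = 20, |Patch 2| = 50, |Patch 3| = 30.
|Patch 1∩Patch 2| = 0 (no overlap).
|Patch 1∩Patch 3| = 0 (no overlap).
|Patch 2∩Patch 3|: x∈[7,8], y∈[0,6] → 1·6 = 6.
|Patch 1∩Patch 2∩Patch 3| = 0.
|Patch 1 ∪ Patch 2 ∪ Patch 3| = 100 − 6 + 0 = 94.00.

94.00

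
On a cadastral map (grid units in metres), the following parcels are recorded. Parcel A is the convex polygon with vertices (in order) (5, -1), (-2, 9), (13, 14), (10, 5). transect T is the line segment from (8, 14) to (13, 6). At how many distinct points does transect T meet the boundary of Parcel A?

The segment meets the boundary at (11.261,8.783), (8.862,12.621).

2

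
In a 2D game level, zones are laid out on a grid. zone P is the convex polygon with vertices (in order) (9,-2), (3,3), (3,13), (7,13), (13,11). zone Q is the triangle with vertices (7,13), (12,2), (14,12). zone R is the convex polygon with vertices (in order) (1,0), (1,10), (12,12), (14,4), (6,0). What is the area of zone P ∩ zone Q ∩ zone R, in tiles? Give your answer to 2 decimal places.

18.71

The intersection is the polygon with vertices (10.945,4.321), (7.801,11.237), (10.706,11.765), (12.182,11.273), (12.586,9.655).
By the shoelace formula its area is 18.71.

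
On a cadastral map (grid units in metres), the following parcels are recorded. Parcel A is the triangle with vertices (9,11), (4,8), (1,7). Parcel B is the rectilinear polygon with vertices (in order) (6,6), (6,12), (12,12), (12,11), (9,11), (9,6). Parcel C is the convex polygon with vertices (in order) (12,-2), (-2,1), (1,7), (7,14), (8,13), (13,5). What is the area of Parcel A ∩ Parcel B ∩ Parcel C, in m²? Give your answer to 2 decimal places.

The intersection is the polygon with vertices (6,9.5), (9,11), (6,9.2).
By the shoelace formula its area is 0.45.

0.45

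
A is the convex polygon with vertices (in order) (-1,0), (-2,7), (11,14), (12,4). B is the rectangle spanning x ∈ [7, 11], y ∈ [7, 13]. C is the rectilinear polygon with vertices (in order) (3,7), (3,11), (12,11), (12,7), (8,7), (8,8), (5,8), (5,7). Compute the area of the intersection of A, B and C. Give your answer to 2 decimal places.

The intersection is the polygon with vertices (11,7), (8,7), (8,8), (7,8), (7,11), (11,11).
By the shoelace formula its area is 15.00.

15.00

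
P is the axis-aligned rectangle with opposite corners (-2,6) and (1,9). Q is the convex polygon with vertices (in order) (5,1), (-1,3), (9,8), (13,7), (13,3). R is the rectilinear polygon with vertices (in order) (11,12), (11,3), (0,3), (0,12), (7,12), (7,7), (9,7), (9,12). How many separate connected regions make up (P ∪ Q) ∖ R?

3

(P ∪ Q) ∖ R splits into 3 disjoint pieces (area 6, area 22.75, area 1).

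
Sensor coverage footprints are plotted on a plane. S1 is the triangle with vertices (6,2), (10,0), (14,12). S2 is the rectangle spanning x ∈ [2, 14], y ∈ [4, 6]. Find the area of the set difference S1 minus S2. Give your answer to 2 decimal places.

|S1| = 28, |S1∩S2| = 6.5333.
|S1 ∖ S2| = |S1| − |S1∩S2| = 28 − 6.5333 = 21.47.

21.47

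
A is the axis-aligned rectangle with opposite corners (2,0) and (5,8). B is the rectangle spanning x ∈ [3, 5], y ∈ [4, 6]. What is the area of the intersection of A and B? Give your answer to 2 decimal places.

|A∩B|: x∈[3,5], y∈[4,6] → 2·2 = 4.

4.00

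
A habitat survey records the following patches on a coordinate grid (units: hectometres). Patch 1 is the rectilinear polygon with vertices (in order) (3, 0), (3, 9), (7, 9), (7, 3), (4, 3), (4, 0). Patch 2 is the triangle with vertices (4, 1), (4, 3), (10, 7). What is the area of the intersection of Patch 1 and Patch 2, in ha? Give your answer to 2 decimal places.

2.50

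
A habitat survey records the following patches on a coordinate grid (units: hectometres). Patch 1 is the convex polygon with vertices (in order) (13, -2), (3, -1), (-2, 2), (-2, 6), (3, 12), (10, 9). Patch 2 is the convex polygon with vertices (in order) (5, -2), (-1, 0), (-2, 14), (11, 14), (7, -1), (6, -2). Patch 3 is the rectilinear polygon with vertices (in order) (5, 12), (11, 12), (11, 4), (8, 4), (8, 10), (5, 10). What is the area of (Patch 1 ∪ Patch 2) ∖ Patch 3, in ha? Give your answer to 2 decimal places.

|Patch 1 ∪ Patch 2| = 196.2286.
|(Patch 1 ∪ Patch 2) ∩ Patch 3| = 25.388.
|(Patch 1 ∪ Patch 2) ∖ Patch 3| = 196.2286 − 25.388 = 170.84.

170.84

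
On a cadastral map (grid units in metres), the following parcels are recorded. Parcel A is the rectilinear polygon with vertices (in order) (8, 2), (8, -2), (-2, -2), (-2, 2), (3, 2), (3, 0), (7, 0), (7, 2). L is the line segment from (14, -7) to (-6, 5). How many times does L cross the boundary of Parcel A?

The segment meets the boundary at (-1,2), (5.667,-2).

2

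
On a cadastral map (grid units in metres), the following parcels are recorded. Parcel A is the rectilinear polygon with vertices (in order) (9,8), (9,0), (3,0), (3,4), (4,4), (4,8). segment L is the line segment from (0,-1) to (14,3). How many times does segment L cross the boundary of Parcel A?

2

The segment meets the boundary at (9,1.571), (3.5,0).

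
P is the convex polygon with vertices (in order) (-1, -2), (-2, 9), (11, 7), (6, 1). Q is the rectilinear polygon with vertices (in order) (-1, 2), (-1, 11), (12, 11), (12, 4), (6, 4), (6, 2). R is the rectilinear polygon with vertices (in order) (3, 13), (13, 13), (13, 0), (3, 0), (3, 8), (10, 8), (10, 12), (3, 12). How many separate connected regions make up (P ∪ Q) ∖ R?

(P ∪ Q) ∖ R is a single connected region.

1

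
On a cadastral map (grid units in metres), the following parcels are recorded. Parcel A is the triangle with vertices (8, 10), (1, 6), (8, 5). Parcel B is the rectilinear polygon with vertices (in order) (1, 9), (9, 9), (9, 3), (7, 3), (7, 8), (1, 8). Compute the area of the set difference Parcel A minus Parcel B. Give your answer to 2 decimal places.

|Parcel A| = 17.5, |Parcel A∩Parcel B| = 5.5536.
|Parcel A ∖ Parcel B| = |Parcel A| − |Parcel A∩Parcel B| = 17.5 − 5.5536 = 11.95.

11.95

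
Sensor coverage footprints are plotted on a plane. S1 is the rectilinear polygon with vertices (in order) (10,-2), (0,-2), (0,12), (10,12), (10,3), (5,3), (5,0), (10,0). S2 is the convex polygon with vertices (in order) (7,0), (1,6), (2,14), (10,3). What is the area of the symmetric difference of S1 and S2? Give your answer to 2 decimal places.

|S1| = 125, |S2| = 55.5, |S1∩S2| = 45.2955.
|S1 △ S2| = |S1| + |S2| − 2·|S1∩S2| = 125 + 55.5 − 90.5909 = 89.91.

89.91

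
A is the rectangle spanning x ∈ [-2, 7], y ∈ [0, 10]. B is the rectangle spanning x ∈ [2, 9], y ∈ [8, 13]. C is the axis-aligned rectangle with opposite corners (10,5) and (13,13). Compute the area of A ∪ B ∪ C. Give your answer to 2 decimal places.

139.00

By inclusion–exclusion:
Individual areas: |A| = 90, |B| = 35, |C| = 24.
|A∩B|: x∈[2,7], y∈[8,10] → 5·2 = 10.
|A∩C| = 0 (no overlap).
|B∩C| = 0 (no overlap).
|A∩B∩C| = 0.
|A ∪ B ∪ C| = 149 − 10 + 0 = 139.00.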